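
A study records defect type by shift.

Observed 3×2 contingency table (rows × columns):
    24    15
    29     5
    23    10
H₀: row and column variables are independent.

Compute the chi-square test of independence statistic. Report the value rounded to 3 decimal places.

Row totals [39, 34, 33], col totals [76, 30], n=106
χ² = (24−27.96)²/27.96 + (15−11.04)²/11.04 + (29−24.38)²/24.38 + (5−9.62)²/9.62 + (23−23.66)²/23.66 + (10−9.34)²/9.34 = 5.1462
df = 2

test statistic = 5.146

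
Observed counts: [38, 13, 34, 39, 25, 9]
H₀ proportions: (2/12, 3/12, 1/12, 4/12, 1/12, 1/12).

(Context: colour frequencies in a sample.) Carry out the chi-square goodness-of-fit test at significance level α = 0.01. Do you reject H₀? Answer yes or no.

n = 158; E_i = n·p_i = [26.33, 39.50, 13.17, 52.67, 13.17, 13.17]
χ² = (38−26.33)²/26.33 + (13−39.50)²/39.50 + (34−13.17)²/13.17 + (39−52.67)²/52.67 + (25−13.17)²/13.17 + (9−13.17)²/13.17 = 71.4114
df = 5
p-value (upper-tail) = 0.00000
At α=0.01: p < α → reject H₀

reject H₀: yes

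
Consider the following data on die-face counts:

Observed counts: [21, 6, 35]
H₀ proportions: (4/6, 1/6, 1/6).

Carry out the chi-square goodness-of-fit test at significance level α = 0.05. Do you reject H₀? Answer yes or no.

reject H₀: yes

n = 62; E_i = n·p_i = [41.33, 10.33, 10.33]
χ² = (21−41.33)²/41.33 + (6−10.33)²/10.33 + (35−10.33)²/10.33 = 70.7016
df = 2
p-value (upper-tail) = 0.00000
At α=0.05: p < α → reject H₀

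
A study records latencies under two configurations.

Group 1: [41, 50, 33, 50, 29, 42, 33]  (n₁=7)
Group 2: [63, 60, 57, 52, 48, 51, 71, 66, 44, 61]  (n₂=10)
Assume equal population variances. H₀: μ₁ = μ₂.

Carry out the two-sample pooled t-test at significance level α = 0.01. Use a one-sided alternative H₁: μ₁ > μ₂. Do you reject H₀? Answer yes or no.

x̄₁=39.714, s₁=8.401, n₁=7
x̄₂=57.300, s₂=8.486, n₂=10
s_p² = [6·8.401² + 9·8.486²]/15 = 71.4352
SE = √(s_p²·(1/7+1/10)) = 4.1652
t = (39.714−57.300)/4.1652 = -4.2221
df = 15
p-value (one-sided, H₁ greater) = 0.99963
At α=0.01: p ≥ α → fail to reject H₀

reject H₀: no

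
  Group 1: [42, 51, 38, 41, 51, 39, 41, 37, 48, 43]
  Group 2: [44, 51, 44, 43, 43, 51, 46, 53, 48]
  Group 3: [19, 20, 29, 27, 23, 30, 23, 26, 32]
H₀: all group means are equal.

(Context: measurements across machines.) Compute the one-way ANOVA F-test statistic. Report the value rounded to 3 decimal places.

Group means [43.10, 47.00, 25.44], grand mean 38.679
SSB = Σnᵢ(x̄ᵢ−x̄)² = 2394.985; SSW = ΣΣ(x−x̄ᵢ)² = 521.122
MSB = 2394.985/2 = 1197.4925; MSW = 521.122/25 = 20.8449
F = MSB/MSW = 57.4478
df = (2, 25)

test statistic = 57.448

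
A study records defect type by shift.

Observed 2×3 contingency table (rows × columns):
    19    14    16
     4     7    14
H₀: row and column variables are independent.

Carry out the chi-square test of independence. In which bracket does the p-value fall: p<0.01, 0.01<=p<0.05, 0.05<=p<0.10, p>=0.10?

Row totals [49, 25], col totals [23, 21, 30], n=74
χ² = (19−15.23)²/15.23 + (14−13.91)²/13.91 + (16−19.86)²/19.86 + (4−7.77)²/7.77 + (7−7.09)²/7.09 + (14−10.14)²/10.14 = 4.9904
df = 2
p-value (upper-tail) = 0.08248
→ bracket: 0.05<=p<0.10

p-value bracket: 0.05<=p<0.10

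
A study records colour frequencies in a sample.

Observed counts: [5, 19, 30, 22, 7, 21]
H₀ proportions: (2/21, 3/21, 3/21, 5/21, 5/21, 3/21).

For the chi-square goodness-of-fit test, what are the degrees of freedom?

df = k − 1 = 6 − 1 = 5

degrees of freedom = 5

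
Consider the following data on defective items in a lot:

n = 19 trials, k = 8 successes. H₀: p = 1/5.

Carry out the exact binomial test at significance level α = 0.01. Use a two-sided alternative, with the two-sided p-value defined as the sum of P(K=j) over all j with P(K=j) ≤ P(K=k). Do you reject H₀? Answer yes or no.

Exact binomial: n=19, k=8, p₀=1/5=0.2000
P(X=j) = C(n,j)·p₀^j·(1−p₀)^(n−j); p = Σ P(X=j) over j with P(X=j) ≤ P(X=8)
p-value (two-sided) = 0.03769
At α=0.01: p ≥ α → fail to reject H₀

reject H₀: no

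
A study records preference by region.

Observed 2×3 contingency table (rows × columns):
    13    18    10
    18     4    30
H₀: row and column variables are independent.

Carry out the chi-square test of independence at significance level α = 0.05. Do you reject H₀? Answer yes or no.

reject H₀: yes

Row totals [41, 52], col totals [31, 22, 40], n=93
χ² = (13−13.67)²/13.67 + (18−9.70)²/9.70 + (10−17.63)²/17.63 + (18−17.33)²/17.33 + (4−12.30)²/12.30 + (30−22.37)²/22.37 = 18.6757
df = 2
p-value (upper-tail) = 0.00009
At α=0.05: p < α → reject H₀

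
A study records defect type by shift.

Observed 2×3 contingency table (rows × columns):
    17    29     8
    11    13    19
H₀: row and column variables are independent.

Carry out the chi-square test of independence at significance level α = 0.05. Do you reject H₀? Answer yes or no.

reject H₀: yes

Row totals [54, 43], col totals [28, 42, 27], n=97
χ² = (17−15.59)²/15.59 + (29−23.38)²/23.38 + (8−15.03)²/15.03 + (11−12.41)²/12.41 + (13−18.62)²/18.62 + (19−11.97)²/11.97 = 10.7533
df = 2
p-value (upper-tail) = 0.00462
At α=0.05: p < α → reject H₀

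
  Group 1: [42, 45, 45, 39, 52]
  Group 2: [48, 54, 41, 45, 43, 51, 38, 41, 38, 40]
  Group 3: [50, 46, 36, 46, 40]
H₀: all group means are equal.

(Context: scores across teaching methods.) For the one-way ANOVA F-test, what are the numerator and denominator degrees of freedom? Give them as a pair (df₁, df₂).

degrees of freedom = [2, 17]

k = 3 groups, N = 20 total
df = (k−1, N−k) = (3−1, 20−3) = (2, 17)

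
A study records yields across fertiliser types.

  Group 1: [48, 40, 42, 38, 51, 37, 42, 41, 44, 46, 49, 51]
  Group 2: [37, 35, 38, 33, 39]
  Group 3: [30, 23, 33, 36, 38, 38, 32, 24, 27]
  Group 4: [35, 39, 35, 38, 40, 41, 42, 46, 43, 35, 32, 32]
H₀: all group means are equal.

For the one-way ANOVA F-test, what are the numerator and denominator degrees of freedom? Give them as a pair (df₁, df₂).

degrees of freedom = [3, 34]

k = 4 groups, N = 38 total
df = (k−1, N−k) = (4−1, 38−4) = (3, 34)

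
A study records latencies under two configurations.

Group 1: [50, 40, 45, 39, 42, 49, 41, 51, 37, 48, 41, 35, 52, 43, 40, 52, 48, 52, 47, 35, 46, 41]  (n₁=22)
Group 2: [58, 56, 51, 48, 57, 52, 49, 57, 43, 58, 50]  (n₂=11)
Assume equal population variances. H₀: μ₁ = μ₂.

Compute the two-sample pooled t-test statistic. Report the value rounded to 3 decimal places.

test statistic = -4.225

x̄₁=44.273, s₁=5.548, n₁=22
x̄₂=52.636, s₂=4.945, n₂=11
s_p² = [21·5.548² + 10·4.945²]/31 = 28.7390
SE = √(s_p²·(1/22+1/11)) = 1.9796
t = (44.273−52.636)/1.9796 = -4.2248
df = 31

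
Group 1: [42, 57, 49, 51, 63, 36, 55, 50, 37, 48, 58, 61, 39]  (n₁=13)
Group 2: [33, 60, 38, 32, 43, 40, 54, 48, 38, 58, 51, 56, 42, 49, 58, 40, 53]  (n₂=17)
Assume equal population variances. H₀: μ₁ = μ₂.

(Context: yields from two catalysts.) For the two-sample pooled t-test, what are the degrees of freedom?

df = n₁ + n₂ − 2 = 13 + 17 − 2 = 28

degrees of freedom = 28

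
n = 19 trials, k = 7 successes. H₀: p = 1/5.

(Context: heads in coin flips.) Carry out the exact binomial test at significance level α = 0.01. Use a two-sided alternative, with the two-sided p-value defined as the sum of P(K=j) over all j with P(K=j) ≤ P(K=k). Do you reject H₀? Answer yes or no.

Exact binomial: n=19, k=7, p₀=1/5=0.2000
P(X=j) = C(n,j)·p₀^j·(1−p₀)^(n−j); p = Σ P(X=j) over j with P(X=j) ≤ P(X=7)
p-value (two-sided) = 0.08201
At α=0.01: p ≥ α → fail to reject H₀

reject H₀: no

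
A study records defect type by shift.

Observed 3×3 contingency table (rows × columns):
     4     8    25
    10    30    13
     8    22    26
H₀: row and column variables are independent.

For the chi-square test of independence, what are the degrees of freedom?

degrees of freedom = 4

df = (r−1)(c−1) = (3−1)·(3−1) = 4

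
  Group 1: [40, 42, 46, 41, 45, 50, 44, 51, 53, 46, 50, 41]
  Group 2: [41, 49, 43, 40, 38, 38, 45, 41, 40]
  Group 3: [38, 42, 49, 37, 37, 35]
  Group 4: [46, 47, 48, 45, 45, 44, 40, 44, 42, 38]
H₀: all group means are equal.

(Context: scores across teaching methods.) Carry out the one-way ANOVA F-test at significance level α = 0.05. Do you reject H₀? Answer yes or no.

Group means [45.75, 41.67, 39.67, 43.90], grand mean 43.270
SSB = Σnᵢ(x̄ᵢ−x̄)² = 178.814; SSW = ΣΣ(x−x̄ᵢ)² = 530.483
MSB = 178.814/3 = 59.6047; MSW = 530.483/33 = 16.0753
F = MSB/MSW = 3.7079
df = (3, 33)
p-value (upper-tail) = 0.02105
At α=0.05: p < α → reject H₀

reject H₀: yes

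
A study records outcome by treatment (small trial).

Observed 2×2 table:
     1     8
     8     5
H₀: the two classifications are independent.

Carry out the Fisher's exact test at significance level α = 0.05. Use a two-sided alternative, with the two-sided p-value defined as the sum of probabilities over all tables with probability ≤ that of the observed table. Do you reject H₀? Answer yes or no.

reject H₀: yes

Margins: r₁=9, r₂=13, c₁=9, c₂=13, n=22
p_obs = C(9,1)·C(13,8)/C(22,9); sum pmf over tables with pmf ≤ p_obs
p-value (two-sided) = 0.03061
At α=0.05: p < α → reject H₀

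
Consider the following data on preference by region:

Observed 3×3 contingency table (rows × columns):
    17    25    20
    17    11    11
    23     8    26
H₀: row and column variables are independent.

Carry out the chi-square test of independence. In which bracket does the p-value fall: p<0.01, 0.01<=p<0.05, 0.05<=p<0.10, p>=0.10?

Row totals [62, 39, 57], col totals [57, 44, 57], n=158
χ² = (17−22.37)²/22.37 + (25−17.27)²/17.27 + (20−22.37)²/22.37 + (17−14.07)²/14.07 + (11−10.86)²/10.86 + (11−14.07)²/14.07 + (23−20.56)²/20.56 + (8−15.87)²/15.87 + (26−20.56)²/20.56 = 11.9162
df = 4
p-value (upper-tail) = 0.01799
→ bracket: 0.01<=p<0.05

p-value bracket: 0.01<=p<0.05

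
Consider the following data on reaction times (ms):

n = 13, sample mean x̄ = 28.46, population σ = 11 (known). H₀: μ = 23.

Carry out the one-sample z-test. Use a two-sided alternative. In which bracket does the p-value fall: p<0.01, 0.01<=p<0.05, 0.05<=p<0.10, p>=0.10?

SE = σ/√n = 11/√13 = 3.0509
z = (x̄−μ₀)/SE = (28.46−23)/3.0509 = 1.7897
p-value (two-sided) = 0.07351
→ bracket: 0.05<=p<0.10

p-value bracket: 0.05<=p<0.10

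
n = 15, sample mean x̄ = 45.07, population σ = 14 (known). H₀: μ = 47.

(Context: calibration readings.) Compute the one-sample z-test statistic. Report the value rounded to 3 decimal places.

test statistic = -0.534

SE = σ/√n = 14/√15 = 3.6148
z = (x̄−μ₀)/SE = (45.07−47)/3.6148 = -0.5339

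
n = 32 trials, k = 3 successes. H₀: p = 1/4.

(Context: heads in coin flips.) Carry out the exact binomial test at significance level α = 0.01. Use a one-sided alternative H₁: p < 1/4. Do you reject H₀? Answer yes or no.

reject H₀: no

Exact binomial: n=32, k=3, p₀=1/4=0.2500
P(X≤3) from Σ C(n,i)·p₀^i·(1−p₀)^(n−i)
p-value (one-sided, H₁ less) = 0.02516
At α=0.01: p ≥ α → fail to reject H₀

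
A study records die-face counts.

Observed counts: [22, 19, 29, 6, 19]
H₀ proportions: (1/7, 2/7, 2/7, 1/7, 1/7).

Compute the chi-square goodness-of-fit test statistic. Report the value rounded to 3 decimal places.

test statistic = 14.200

n = 95; E_i = n·p_i = [13.57, 27.14, 27.14, 13.57, 13.57]
χ² = (22−13.57)²/13.57 + (19−27.14)²/27.14 + (29−27.14)²/27.14 + (6−13.57)²/13.57 + (19−13.57)²/13.57 = 14.2000
df = 4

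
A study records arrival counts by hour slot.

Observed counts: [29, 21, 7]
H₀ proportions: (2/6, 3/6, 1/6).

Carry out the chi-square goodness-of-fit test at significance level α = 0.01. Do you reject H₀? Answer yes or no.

n = 57; E_i = n·p_i = [19.00, 28.50, 9.50]
χ² = (29−19.00)²/19.00 + (21−28.50)²/28.50 + (7−9.50)²/9.50 = 7.8947
df = 2
p-value (upper-tail) = 0.01931
At α=0.01: p ≥ α → fail to reject H₀

reject H₀: no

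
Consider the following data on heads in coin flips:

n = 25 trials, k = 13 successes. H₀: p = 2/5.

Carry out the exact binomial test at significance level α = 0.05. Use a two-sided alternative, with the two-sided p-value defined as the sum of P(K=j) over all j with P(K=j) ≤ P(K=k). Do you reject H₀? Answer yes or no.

Exact binomial: n=25, k=13, p₀=2/5=0.4000
P(X=j) = C(n,j)·p₀^j·(1−p₀)^(n−j); p = Σ P(X=j) over j with P(X=j) ≤ P(X=13)
p-value (two-sided) = 0.22733
At α=0.05: p ≥ α → fail to reject H₀

reject H₀: no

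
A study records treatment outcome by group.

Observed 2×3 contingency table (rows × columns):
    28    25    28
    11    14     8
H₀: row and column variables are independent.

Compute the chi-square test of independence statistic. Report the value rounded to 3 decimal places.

test statistic = 1.718

Row totals [81, 33], col totals [39, 39, 36], n=114
χ² = (28−27.71)²/27.71 + (25−27.71)²/27.71 + (28−25.58)²/25.58 + (11−11.29)²/11.29 + (14−11.29)²/11.29 + (8−10.42)²/10.42 = 1.7180
df = 2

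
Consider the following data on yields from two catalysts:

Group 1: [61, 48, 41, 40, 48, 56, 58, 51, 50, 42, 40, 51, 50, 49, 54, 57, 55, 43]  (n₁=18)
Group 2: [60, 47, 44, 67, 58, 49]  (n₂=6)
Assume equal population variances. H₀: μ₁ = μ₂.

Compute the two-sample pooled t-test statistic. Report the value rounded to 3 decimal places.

x̄₁=49.667, s₁=6.481, n₁=18
x̄₂=54.167, s₂=8.886, n₂=6
s_p² = [17·6.481² + 5·8.886²]/22 = 50.4015
SE = √(s_p²·(1/18+1/6)) = 3.3467
t = (49.667−54.167)/3.3467 = -1.3446
df = 22

test statistic = -1.345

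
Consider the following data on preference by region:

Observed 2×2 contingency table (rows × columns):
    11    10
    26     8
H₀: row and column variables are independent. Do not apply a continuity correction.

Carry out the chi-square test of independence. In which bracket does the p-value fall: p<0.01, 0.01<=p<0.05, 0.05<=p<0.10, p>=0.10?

p-value bracket: 0.05<=p<0.10

Row totals [21, 34], col totals [37, 18], n=55
χ² = (11−14.13)²/14.13 + (10−6.87)²/6.87 + (26−22.87)²/22.87 + (8−11.13)²/11.13 = 3.4217
df = 1
p-value (upper-tail) = 0.06434
→ bracket: 0.05<=p<0.10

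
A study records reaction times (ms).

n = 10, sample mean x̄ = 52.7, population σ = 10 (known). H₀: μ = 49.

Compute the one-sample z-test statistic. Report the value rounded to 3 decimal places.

SE = σ/√n = 10/√10 = 3.1623
z = (x̄−μ₀)/SE = (52.7−49)/3.1623 = 1.1700

test statistic = 1.170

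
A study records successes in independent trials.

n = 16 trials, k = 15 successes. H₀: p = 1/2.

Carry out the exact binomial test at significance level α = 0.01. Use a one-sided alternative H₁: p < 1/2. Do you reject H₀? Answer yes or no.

reject H₀: no

Exact binomial: n=16, k=15, p₀=1/2=0.5000
P(X≤15) from Σ C(n,i)·p₀^i·(1−p₀)^(n−i)
p-value (one-sided, H₁ less) = 0.99998
At α=0.01: p ≥ α → fail to reject H₀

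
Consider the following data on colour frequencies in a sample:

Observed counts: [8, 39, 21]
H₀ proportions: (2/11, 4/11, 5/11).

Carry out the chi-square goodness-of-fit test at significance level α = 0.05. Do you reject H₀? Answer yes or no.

reject H₀: yes

n = 68; E_i = n·p_i = [12.36, 24.73, 30.91]
χ² = (8−12.36)²/12.36 + (39−24.73)²/24.73 + (21−30.91)²/30.91 = 12.9551
df = 2
p-value (upper-tail) = 0.00154
At α=0.05: p < α → reject H₀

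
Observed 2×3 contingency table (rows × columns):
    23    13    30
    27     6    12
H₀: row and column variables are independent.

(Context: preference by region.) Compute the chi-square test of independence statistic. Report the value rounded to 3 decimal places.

test statistic = 6.887

Row totals [66, 45], col totals [50, 19, 42], n=111
χ² = (23−29.73)²/29.73 + (13−11.30)²/11.30 + (30−24.97)²/24.97 + (27−20.27)²/20.27 + (6−7.70)²/7.70 + (12−17.03)²/17.03 = 6.8868
df = 2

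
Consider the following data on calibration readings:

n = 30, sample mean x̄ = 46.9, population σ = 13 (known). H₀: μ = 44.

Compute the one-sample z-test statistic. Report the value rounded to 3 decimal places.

test statistic = 1.222

SE = σ/√n = 13/√30 = 2.3735
z = (x̄−μ₀)/SE = (46.9−44)/2.3735 = 1.2218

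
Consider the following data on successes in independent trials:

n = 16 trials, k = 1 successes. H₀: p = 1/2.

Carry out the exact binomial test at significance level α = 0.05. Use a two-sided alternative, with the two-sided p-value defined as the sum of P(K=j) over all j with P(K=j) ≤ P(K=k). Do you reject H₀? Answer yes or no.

reject H₀: yes

Exact binomial: n=16, k=1, p₀=1/2=0.5000
P(X=j) = C(n,j)·p₀^j·(1−p₀)^(n−j); p = Σ P(X=j) over j with P(X=j) ≤ P(X=1)
p-value (two-sided) = 0.00052
At α=0.05: p < α → reject H₀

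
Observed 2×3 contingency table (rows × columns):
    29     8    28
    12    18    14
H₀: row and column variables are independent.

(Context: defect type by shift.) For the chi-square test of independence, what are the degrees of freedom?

degrees of freedom = 2

df = (r−1)(c−1) = (2−1)·(3−1) = 2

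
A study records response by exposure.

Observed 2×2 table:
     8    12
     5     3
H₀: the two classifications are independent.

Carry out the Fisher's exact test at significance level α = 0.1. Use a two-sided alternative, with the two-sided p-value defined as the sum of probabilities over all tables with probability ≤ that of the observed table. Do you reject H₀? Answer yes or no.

reject H₀: no

Margins: r₁=20, r₂=8, c₁=13, c₂=15, n=28
p_obs = C(20,8)·C(8,5)/C(28,13); sum pmf over tables with pmf ≤ p_obs
p-value (two-sided) = 0.40966
At α=0.1: p ≥ α → fail to reject H₀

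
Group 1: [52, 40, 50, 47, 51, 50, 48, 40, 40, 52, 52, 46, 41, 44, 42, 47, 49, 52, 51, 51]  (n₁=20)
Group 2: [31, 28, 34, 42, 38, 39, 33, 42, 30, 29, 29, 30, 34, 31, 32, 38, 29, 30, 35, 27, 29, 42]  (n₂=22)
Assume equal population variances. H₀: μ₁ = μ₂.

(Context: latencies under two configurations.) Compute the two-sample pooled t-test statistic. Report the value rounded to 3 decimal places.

test statistic = 9.634

x̄₁=47.250, s₁=4.518, n₁=20
x̄₂=33.273, s₂=4.852, n₂=22
s_p² = [19·4.518² + 21·4.852²]/40 = 22.0528
SE = √(s_p²·(1/20+1/22)) = 1.4509
t = (47.250−33.273)/1.4509 = 9.6337
df = 40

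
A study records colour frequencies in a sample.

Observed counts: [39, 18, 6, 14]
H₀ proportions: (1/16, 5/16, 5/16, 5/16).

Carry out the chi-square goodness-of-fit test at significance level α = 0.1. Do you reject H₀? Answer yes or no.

n = 77; E_i = n·p_i = [4.81, 24.06, 24.06, 24.06]
χ² = (39−4.81)²/4.81 + (18−24.06)²/24.06 + (6−24.06)²/24.06 + (14−24.06)²/24.06 = 262.1584
df = 3
p-value (upper-tail) = 0.00000
At α=0.1: p < α → reject H₀

reject H₀: yes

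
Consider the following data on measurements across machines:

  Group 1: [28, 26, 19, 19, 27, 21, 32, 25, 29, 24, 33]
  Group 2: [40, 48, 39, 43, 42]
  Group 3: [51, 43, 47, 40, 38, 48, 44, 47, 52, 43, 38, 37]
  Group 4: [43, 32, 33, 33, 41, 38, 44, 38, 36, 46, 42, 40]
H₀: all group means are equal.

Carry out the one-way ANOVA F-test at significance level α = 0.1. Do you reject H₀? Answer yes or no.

Group means [25.73, 42.40, 44.00, 38.83], grand mean 37.225
SSB = Σnᵢ(x̄ᵢ−x̄)² = 2169.927; SSW = ΣΣ(x−x̄ᵢ)² = 797.048
MSB = 2169.927/3 = 723.3088; MSW = 797.048/36 = 22.1402
F = MSB/MSW = 32.6694
df = (3, 36)
p-value (upper-tail) = 0.00000
At α=0.1: p < α → reject H₀

reject H₀: yes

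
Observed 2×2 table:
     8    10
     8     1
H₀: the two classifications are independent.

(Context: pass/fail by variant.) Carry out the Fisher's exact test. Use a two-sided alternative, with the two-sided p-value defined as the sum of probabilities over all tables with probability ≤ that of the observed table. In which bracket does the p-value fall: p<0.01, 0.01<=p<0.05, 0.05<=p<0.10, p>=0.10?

Margins: r₁=18, r₂=9, c₁=16, c₂=11, n=27
p_obs = C(18,8)·C(9,8)/C(27,16); sum pmf over tables with pmf ≤ p_obs
p-value (two-sided) = 0.04167
→ bracket: 0.01<=p<0.05

p-value bracket: 0.01<=p<0.05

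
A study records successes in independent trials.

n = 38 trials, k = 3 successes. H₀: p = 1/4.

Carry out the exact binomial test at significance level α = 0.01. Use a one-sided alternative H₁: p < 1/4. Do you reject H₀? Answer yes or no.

reject H₀: yes

Exact binomial: n=38, k=3, p₀=1/4=0.2500
P(X≤3) from Σ C(n,i)·p₀^i·(1−p₀)^(n−i)
p-value (one-sided, H₁ less) = 0.00723
At α=0.01: p < α → reject H₀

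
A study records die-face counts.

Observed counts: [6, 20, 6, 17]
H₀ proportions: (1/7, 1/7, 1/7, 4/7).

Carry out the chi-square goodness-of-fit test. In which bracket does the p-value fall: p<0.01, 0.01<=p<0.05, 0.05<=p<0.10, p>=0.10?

p-value bracket: p<0.01

n = 49; E_i = n·p_i = [7.00, 7.00, 7.00, 28.00]
χ² = (6−7.00)²/7.00 + (20−7.00)²/7.00 + (6−7.00)²/7.00 + (17−28.00)²/28.00 = 28.7500
df = 3
p-value (upper-tail) = 0.00000
→ bracket: p<0.01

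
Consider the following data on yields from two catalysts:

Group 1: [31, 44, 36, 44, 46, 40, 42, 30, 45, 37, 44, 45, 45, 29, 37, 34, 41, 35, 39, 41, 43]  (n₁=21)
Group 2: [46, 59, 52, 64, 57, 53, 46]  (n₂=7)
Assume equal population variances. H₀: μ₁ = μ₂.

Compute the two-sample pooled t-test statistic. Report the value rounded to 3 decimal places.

test statistic = -5.844

x̄₁=39.429, s₁=5.316, n₁=21
x̄₂=53.857, s₂=6.669, n₂=7
s_p² = [20·5.316² + 6·6.669²]/26 = 32.0000
SE = √(s_p²·(1/21+1/7)) = 2.4689
t = (39.429−53.857)/2.4689 = -5.8442
df = 26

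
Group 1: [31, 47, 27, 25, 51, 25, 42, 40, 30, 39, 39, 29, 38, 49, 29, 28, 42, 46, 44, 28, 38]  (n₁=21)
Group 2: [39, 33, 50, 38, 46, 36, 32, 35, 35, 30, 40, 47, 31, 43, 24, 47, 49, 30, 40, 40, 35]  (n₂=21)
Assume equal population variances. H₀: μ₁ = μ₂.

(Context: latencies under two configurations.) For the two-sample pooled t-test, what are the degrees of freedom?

degrees of freedom = 40

df = n₁ + n₂ − 2 = 21 + 21 − 2 = 40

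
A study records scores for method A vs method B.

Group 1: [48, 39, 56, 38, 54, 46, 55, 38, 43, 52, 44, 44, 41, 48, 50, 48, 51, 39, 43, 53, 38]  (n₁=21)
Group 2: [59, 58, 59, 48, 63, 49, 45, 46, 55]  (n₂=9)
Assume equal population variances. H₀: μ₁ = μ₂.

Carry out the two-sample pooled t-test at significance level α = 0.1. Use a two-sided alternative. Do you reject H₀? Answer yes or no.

x̄₁=46.095, s₁=6.016, n₁=21
x̄₂=53.556, s₂=6.635, n₂=9
s_p² = [20·6.016² + 8·6.635²]/28 = 38.4297
SE = √(s_p²·(1/21+1/9)) = 2.4698
t = (46.095−53.556)/2.4698 = -3.0206
df = 28
p-value (two-sided) = 0.00534
At α=0.1: p < α → reject H₀

reject H₀: yes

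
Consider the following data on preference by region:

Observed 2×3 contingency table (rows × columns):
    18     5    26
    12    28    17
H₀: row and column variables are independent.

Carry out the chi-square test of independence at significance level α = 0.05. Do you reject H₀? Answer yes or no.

reject H₀: yes

Row totals [49, 57], col totals [30, 33, 43], n=106
χ² = (18−13.87)²/13.87 + (5−15.25)²/15.25 + (26−19.88)²/19.88 + (12−16.13)²/16.13 + (28−17.75)²/17.75 + (17−23.12)²/23.12 = 18.6163
df = 2
p-value (upper-tail) = 0.00009
At α=0.05: p < α → reject H₀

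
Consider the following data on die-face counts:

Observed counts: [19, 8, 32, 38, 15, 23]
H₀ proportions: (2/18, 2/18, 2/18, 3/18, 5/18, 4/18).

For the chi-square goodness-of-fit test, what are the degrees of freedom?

degrees of freedom = 5

df = k − 1 = 6 − 1 = 5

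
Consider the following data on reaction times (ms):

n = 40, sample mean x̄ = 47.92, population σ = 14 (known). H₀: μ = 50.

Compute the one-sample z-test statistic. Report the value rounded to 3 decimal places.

test statistic = -0.940

SE = σ/√n = 14/√40 = 2.2136
z = (x̄−μ₀)/SE = (47.92−50)/2.2136 = -0.9396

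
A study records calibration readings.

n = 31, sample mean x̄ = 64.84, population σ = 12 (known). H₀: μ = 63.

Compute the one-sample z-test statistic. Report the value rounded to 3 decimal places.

SE = σ/√n = 12/√31 = 2.1553
z = (x̄−μ₀)/SE = (64.84−63)/2.1553 = 0.8537

test statistic = 0.854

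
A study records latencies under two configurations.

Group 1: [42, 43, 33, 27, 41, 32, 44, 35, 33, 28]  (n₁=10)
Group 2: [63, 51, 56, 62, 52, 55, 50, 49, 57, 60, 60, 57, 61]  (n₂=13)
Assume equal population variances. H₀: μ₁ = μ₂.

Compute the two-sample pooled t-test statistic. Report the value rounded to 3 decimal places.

x̄₁=35.800, s₁=6.268, n₁=10
x̄₂=56.385, s₂=4.735, n₂=13
s_p² = [9·6.268² + 12·4.735²]/21 = 29.6513
SE = √(s_p²·(1/10+1/13)) = 2.2904
t = (35.800−56.385)/2.2904 = -8.9873
df = 21

test statistic = -8.987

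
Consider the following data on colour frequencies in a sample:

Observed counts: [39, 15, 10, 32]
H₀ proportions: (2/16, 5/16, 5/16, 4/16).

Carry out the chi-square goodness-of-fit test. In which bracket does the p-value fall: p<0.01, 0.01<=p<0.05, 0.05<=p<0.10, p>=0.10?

n = 96; E_i = n·p_i = [12.00, 30.00, 30.00, 24.00]
χ² = (39−12.00)²/12.00 + (15−30.00)²/30.00 + (10−30.00)²/30.00 + (32−24.00)²/24.00 = 84.2500
df = 3
p-value (upper-tail) = 0.00000
→ bracket: p<0.01

p-value bracket: p<0.01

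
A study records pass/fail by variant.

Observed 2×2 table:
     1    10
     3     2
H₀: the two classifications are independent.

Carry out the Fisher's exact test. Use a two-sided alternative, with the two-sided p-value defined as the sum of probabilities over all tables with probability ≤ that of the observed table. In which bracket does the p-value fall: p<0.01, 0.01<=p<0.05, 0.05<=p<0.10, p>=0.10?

Margins: r₁=11, r₂=5, c₁=4, c₂=12, n=16
p_obs = C(11,1)·C(5,3)/C(16,4); sum pmf over tables with pmf ≤ p_obs
p-value (two-sided) = 0.06319
→ bracket: 0.05<=p<0.10

p-value bracket: 0.05<=p<0.10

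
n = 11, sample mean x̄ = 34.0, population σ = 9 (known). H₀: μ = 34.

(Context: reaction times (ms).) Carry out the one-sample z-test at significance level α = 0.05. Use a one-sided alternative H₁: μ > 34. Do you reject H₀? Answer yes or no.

SE = σ/√n = 9/√11 = 2.7136
z = (x̄−μ₀)/SE = (34.0−34)/2.7136 = 0.0000
p-value (one-sided, H₁ greater) = 0.50000
At α=0.05: p ≥ α → fail to reject H₀

reject H₀: no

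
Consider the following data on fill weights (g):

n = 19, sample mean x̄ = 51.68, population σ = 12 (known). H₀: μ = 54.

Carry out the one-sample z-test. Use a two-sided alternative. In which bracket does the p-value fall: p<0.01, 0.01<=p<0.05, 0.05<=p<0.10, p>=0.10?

p-value bracket: p>=0.10

SE = σ/√n = 12/√19 = 2.7530
z = (x̄−μ₀)/SE = (51.68−54)/2.7530 = -0.8427
p-value (two-sided) = 0.39938
→ bracket: p>=0.10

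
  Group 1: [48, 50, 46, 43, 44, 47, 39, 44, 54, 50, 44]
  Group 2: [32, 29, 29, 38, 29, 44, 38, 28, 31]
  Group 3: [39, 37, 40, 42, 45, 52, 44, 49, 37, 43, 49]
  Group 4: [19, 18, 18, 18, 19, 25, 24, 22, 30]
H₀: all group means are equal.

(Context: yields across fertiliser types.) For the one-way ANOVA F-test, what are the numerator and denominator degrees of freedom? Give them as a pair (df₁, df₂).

k = 4 groups, N = 40 total
df = (k−1, N−k) = (4−1, 40−4) = (3, 36)

degrees of freedom = [3, 36]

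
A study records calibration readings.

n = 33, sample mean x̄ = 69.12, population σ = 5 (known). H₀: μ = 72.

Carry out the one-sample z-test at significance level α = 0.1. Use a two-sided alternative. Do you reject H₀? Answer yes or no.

SE = σ/√n = 5/√33 = 0.8704
z = (x̄−μ₀)/SE = (69.12−72)/0.8704 = -3.3089
p-value (two-sided) = 0.00094
At α=0.1: p < α → reject H₀

reject H₀: yes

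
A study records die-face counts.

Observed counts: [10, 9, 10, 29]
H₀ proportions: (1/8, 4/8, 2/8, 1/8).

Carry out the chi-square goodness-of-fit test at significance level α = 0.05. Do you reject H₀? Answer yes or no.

reject H₀: yes

n = 58; E_i = n·p_i = [7.25, 29.00, 14.50, 7.25]
χ² = (10−7.25)²/7.25 + (9−29.00)²/29.00 + (10−14.50)²/14.50 + (29−7.25)²/7.25 = 81.4828
df = 3
p-value (upper-tail) = 0.00000
At α=0.05: p < α → reject H₀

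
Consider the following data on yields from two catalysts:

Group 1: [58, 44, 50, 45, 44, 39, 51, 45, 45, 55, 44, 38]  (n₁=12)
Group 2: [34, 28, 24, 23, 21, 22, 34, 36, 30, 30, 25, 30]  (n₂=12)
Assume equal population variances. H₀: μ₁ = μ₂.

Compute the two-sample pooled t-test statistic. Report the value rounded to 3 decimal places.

x̄₁=46.500, s₁=5.962, n₁=12
x̄₂=28.083, s₂=5.071, n₂=12
s_p² = [11·5.962² + 11·5.071²]/22 = 30.6326
SE = √(s_p²·(1/12+1/12)) = 2.2595
t = (46.500−28.083)/2.2595 = 8.1507
df = 22

test statistic = 8.151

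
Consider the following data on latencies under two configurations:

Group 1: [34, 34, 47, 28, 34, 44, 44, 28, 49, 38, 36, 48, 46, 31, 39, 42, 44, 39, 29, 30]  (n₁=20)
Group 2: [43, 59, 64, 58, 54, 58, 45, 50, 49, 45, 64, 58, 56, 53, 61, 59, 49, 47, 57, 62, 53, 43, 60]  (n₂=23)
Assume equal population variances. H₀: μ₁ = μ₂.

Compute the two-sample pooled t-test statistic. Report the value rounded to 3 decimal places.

test statistic = -7.661

x̄₁=38.200, s₁=7.023, n₁=20
x̄₂=54.217, s₂=6.674, n₂=23
s_p² = [19·7.023² + 22·6.674²]/41 = 46.7589
SE = √(s_p²·(1/20+1/23)) = 2.0907
t = (38.200−54.217)/2.0907 = -7.6613
df = 41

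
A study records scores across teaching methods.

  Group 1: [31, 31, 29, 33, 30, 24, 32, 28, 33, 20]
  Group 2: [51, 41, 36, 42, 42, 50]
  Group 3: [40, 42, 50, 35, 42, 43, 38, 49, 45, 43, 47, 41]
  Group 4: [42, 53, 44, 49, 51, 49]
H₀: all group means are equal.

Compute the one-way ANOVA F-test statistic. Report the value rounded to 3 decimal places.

Group means [29.10, 43.67, 42.92, 48.00], grand mean 39.882
SSB = Σnᵢ(x̄ᵢ−x̄)² = 1754.379; SSW = ΣΣ(x−x̄ᵢ)² = 619.150
MSB = 1754.379/3 = 584.7931; MSW = 619.150/30 = 20.6383
F = MSB/MSW = 28.3353
df = (3, 30)

test statistic = 28.335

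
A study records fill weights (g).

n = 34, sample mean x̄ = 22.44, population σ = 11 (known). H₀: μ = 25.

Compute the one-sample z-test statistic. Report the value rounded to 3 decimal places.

SE = σ/√n = 11/√34 = 1.8865
z = (x̄−μ₀)/SE = (22.44−25)/1.8865 = -1.3570

test statistic = -1.357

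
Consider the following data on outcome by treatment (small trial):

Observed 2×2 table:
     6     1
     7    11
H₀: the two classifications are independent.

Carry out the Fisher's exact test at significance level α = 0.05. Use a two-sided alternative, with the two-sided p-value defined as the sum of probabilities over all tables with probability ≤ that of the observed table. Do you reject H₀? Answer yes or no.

reject H₀: no

Margins: r₁=7, r₂=18, c₁=13, c₂=12, n=25
p_obs = C(7,6)·C(18,7)/C(25,13); sum pmf over tables with pmf ≤ p_obs
p-value (two-sided) = 0.07304
At α=0.05: p ≥ α → fail to reject H₀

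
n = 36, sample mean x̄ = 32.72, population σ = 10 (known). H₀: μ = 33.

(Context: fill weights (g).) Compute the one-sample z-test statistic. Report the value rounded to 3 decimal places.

test statistic = -0.168

SE = σ/√n = 10/√36 = 1.6667
z = (x̄−μ₀)/SE = (32.72−33)/1.6667 = -0.1680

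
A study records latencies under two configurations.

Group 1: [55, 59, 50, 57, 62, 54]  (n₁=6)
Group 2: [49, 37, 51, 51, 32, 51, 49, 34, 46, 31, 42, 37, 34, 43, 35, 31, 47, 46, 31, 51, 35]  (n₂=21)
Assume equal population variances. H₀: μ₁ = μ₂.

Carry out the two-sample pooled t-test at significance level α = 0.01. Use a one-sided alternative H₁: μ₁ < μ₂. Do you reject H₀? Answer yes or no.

reject H₀: no

x̄₁=56.167, s₁=4.167, n₁=6
x̄₂=41.095, s₂=7.752, n₂=21
s_p² = [5·4.167² + 20·7.752²]/25 = 51.5457
SE = √(s_p²·(1/6+1/21)) = 3.3235
t = (56.167−41.095)/3.3235 = 4.5348
df = 25
p-value (one-sided, H₁ less) = 0.99994
At α=0.01: p ≥ α → fail to reject H₀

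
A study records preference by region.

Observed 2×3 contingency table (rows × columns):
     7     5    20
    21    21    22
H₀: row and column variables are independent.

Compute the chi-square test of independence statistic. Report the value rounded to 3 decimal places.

Row totals [32, 64], col totals [28, 26, 42], n=96
χ² = (7−9.33)²/9.33 + (5−8.67)²/8.67 + (20−14.00)²/14.00 + (21−18.67)²/18.67 + (21−17.33)²/17.33 + (22−28.00)²/28.00 = 7.0591
df = 2

test statistic = 7.059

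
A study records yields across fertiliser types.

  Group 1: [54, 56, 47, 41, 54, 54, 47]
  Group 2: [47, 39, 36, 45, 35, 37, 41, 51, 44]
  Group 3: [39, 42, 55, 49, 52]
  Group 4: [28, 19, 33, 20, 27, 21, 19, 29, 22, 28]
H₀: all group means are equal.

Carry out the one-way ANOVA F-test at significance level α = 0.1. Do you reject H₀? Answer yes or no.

Group means [50.43, 41.67, 47.40, 24.60], grand mean 39.065
SSB = Σnᵢ(x̄ᵢ−x̄)² = 3404.557; SSW = ΣΣ(x−x̄ᵢ)² = 823.314
MSB = 3404.557/3 = 1134.8522; MSW = 823.314/27 = 30.4931
F = MSB/MSW = 37.2167
df = (3, 27)
p-value (upper-tail) = 0.00000
At α=0.1: p < α → reject H₀

reject H₀: yes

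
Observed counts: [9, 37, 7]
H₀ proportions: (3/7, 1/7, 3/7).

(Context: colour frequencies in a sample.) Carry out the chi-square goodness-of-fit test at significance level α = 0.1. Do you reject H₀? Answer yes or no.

n = 53; E_i = n·p_i = [22.71, 7.57, 22.71]
χ² = (9−22.71)²/22.71 + (37−7.57)²/7.57 + (7−22.71)²/22.71 = 133.5346
df = 2
p-value (upper-tail) = 0.00000
At α=0.1: p < α → reject H₀

reject H₀: yes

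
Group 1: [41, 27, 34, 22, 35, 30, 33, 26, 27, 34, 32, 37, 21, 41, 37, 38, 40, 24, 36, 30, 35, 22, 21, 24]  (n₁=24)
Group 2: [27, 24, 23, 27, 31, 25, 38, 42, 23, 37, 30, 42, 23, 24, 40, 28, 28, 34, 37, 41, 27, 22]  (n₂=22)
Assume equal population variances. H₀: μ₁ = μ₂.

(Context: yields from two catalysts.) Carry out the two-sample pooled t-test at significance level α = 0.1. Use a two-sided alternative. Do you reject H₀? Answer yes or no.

x̄₁=31.125, s₁=6.596, n₁=24
x̄₂=30.591, s₂=6.981, n₂=22
s_p² = [23·6.596² + 21·6.981²]/44 = 45.9987
SE = √(s_p²·(1/24+1/22)) = 2.0019
t = (31.125−30.591)/2.0019 = 0.2668
df = 44
p-value (two-sided) = 0.79087
At α=0.1: p ≥ α → fail to reject H₀

reject H₀: no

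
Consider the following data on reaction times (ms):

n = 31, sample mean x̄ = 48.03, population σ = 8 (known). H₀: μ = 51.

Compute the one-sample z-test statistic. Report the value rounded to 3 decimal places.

SE = σ/√n = 8/√31 = 1.4368
z = (x̄−μ₀)/SE = (48.03−51)/1.4368 = -2.0670

test statistic = -2.067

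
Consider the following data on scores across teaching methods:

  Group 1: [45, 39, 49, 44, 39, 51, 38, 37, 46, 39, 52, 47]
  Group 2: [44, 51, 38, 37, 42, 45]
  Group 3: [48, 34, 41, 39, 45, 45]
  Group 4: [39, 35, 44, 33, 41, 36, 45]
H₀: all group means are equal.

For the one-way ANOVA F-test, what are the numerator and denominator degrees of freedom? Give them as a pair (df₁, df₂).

degrees of freedom = [3, 27]

k = 4 groups, N = 31 total
df = (k−1, N−k) = (4−1, 31−4) = (3, 27)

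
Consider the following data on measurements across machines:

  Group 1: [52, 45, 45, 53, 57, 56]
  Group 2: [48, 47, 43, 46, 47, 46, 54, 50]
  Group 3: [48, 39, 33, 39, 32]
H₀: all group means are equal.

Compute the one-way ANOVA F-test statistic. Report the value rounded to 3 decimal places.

Group means [51.33, 47.62, 38.20], grand mean 46.316
SSB = Σnᵢ(x̄ᵢ−x̄)² = 494.097; SSW = ΣΣ(x−x̄ᵢ)² = 374.008
MSB = 494.097/2 = 247.0485; MSW = 374.008/16 = 23.3755
F = MSB/MSW = 10.5687
df = (2, 16)

test statistic = 10.569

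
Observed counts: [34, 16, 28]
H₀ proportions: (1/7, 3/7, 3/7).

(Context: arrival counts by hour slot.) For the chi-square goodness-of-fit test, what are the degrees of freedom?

df = k − 1 = 3 − 1 = 2

degrees of freedom = 2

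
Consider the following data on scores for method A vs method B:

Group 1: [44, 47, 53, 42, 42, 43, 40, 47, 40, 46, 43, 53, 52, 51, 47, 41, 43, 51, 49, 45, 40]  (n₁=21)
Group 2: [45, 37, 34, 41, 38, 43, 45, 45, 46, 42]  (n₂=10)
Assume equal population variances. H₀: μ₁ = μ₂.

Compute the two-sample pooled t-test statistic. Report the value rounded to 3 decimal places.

x̄₁=45.667, s₁=4.420, n₁=21
x̄₂=41.600, s₂=4.061, n₂=10
s_p² = [20·4.420² + 9·4.061²]/29 = 18.5885
SE = √(s_p²·(1/21+1/10)) = 1.6565
t = (45.667−41.600)/1.6565 = 2.4550
df = 29

test statistic = 2.455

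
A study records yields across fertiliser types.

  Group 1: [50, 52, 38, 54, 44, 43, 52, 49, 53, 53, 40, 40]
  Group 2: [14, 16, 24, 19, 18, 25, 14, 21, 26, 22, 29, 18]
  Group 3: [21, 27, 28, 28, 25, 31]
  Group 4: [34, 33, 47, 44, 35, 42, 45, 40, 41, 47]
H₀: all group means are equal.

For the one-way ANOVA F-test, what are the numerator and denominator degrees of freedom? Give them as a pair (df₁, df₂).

degrees of freedom = [3, 36]

k = 4 groups, N = 40 total
df = (k−1, N−k) = (4−1, 40−4) = (3, 36)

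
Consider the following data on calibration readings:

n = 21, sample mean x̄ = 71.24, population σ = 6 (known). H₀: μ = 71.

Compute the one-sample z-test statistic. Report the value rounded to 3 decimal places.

test statistic = 0.183

SE = σ/√n = 6/√21 = 1.3093
z = (x̄−μ₀)/SE = (71.24−71)/1.3093 = 0.1833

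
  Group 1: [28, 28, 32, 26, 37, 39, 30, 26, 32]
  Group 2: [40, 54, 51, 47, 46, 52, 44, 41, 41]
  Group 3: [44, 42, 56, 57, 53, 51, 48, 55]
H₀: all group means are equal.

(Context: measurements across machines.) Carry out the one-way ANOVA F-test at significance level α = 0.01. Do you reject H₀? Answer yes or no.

Group means [30.89, 46.22, 50.75], grand mean 42.308
SSB = Σnᵢ(x̄ᵢ−x̄)² = 1881.594; SSW = ΣΣ(x−x̄ᵢ)² = 605.944
MSB = 1881.594/2 = 940.7970; MSW = 605.944/23 = 26.3454
F = MSB/MSW = 35.7101
df = (2, 23)
p-value (upper-tail) = 0.00000
At α=0.01: p < α → reject H₀

reject H₀: yes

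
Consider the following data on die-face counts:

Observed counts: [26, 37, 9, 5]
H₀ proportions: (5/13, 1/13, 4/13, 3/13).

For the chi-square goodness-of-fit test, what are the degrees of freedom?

df = k − 1 = 4 − 1 = 3

degrees of freedom = 3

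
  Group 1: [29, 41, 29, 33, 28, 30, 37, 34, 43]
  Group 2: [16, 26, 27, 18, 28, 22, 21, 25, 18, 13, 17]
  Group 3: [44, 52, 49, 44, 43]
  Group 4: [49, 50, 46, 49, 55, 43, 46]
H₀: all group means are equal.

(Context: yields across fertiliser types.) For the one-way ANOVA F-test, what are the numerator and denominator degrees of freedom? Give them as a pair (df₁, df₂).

degrees of freedom = [3, 28]

k = 4 groups, N = 32 total
df = (k−1, N−k) = (4−1, 32−4) = (3, 28)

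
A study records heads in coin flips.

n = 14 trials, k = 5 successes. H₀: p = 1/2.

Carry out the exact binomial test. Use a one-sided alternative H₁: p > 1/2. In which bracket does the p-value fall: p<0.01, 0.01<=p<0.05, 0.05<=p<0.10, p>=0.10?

Exact binomial: n=14, k=5, p₀=1/2=0.5000
P(X≥5) from Σ C(n,i)·p₀^i·(1−p₀)^(n−i)
p-value (one-sided, H₁ greater) = 0.91022
→ bracket: p>=0.10

p-value bracket: p>=0.10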